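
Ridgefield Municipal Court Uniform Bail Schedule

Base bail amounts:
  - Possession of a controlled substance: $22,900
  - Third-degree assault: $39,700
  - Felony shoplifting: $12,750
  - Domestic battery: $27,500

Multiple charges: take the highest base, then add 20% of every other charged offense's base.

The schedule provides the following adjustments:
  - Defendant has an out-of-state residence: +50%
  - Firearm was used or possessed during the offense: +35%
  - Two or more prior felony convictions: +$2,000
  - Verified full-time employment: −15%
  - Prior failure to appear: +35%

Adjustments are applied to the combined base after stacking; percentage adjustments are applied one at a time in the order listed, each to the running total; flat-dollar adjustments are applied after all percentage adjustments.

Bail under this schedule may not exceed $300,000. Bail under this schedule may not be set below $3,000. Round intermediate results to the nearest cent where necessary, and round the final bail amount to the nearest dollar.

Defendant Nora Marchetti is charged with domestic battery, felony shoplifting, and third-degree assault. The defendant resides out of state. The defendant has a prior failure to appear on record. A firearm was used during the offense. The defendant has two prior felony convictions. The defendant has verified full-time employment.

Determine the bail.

Base amounts from the schedule: domestic battery $27,500; felony shoplifting $12,750; third-degree assault $39,700.
Stacking rule: highest base plus 20% of each additional charge. Highest is third-degree assault at $39,700. Additional: $27,500 × 20% = $5,500; $12,750 × 20% = $2,550. Combined base = $39,700 + $8,050 = $47,750.
Defendant has an out-of-state residence (+50%): $47,750 × 1.5 = $71,625.
Firearm was used or possessed during the offense (+35%): $71,625 × 1.35 = $96,693.75.
Verified full-time employment (−15%): $96,693.75 × 0.85 = $82,189.69.
Prior failure to appear (+35%): $82,189.69 × 1.35 = $110,956.08.
Two or more prior felony convictions (+$2,000 flat): $110,956.08 + $2,000 = $112,956.08.
$112,956.08 is within the $300,000 maximum.
$112,956.08 is at or above the $3,000 minimum.
Rounded to the nearest dollar: $112,956.

$112,956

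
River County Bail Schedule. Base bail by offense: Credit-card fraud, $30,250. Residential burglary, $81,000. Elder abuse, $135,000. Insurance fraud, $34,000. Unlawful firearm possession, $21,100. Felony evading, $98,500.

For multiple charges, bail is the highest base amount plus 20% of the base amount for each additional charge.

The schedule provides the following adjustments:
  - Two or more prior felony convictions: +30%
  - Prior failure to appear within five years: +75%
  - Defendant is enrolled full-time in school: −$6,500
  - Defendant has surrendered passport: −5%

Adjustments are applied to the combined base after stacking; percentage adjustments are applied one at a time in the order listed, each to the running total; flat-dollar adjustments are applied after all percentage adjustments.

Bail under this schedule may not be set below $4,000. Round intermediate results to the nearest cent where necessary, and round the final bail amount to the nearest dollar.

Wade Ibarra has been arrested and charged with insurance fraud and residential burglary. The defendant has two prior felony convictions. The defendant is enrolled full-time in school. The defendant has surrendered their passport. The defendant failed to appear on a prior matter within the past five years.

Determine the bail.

$183,258

Base amounts from the schedule: insurance fraud $34,000; residential burglary $81,000.
Stacking rule: highest base plus 20% of each additional charge. Highest is residential burglary at $81,000. Additional: $34,000 × 20% = $6,800. Combined base = $81,000 + $6,800 = $87,800.
Two or more prior felony convictions (+30%): $87,800 × 1.3 = $114,140.
Prior failure to appear within five years (+75%): $114,140 × 1.75 = $199,745.
Defendant has surrendered passport (−5%): $199,745 × 0.95 = $189,757.75.
Defendant is enrolled full-time in school (−$6,500 flat): $189,757.75 − $6,500 = $183,257.75.
$183,257.75 is at or above the $4,000 minimum.
Rounded to the nearest dollar: $183,258.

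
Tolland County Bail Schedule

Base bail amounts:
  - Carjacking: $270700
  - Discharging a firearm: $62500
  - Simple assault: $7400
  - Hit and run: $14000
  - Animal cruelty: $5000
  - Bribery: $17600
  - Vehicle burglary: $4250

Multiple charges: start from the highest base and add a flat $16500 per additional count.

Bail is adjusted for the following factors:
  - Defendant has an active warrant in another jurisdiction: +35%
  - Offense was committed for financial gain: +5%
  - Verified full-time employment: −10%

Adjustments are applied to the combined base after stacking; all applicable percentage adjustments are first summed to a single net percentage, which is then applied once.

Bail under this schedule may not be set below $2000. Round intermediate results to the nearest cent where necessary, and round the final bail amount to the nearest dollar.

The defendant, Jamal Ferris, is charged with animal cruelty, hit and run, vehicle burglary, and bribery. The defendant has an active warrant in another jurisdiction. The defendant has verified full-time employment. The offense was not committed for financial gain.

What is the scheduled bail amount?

$83875

Base amounts from the schedule: animal cruelty $5000; hit and run $14000; vehicle burglary $4250; bribery $17600.
Stacking rule: highest base plus $16500 per additional charge. Highest is bribery at $17600; 3 additional charges → +$49500. Combined base = $67100.
Net percentage adjustment: +35% −10% = +25%. $67100 × 1.25 = $83875.
$83875 is at or above the $2000 minimum.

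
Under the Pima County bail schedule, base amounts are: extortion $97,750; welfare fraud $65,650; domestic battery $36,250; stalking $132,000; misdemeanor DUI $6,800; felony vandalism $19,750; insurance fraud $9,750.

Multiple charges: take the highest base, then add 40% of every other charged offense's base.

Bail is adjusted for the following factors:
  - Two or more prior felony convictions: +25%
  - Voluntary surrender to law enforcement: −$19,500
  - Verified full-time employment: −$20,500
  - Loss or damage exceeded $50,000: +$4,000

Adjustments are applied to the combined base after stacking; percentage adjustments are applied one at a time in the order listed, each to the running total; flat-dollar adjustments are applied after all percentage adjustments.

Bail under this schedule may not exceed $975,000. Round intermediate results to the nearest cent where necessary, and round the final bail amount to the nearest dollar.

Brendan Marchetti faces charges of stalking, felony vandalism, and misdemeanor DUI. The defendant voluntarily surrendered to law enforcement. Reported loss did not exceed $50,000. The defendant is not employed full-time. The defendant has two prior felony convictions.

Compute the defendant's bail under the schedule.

$158,775

Base amounts from the schedule: stalking $132,000; felony vandalism $19,750; misdemeanor DUI $6,800.
Stacking rule: highest base plus 40% of each additional charge. Highest is stalking at $132,000. Additional: $19,750 × 40% = $7,900; $6,800 × 40% = $2,720. Combined base = $132,000 + $10,620 = $142,620.
Two or more prior felony convictions (+25%): $142,620 × 1.25 = $178,275.
Voluntary surrender to law enforcement (−$19,500 flat): $178,275 − $19,500 = $158,775.
$158,775 is within the $975,000 maximum.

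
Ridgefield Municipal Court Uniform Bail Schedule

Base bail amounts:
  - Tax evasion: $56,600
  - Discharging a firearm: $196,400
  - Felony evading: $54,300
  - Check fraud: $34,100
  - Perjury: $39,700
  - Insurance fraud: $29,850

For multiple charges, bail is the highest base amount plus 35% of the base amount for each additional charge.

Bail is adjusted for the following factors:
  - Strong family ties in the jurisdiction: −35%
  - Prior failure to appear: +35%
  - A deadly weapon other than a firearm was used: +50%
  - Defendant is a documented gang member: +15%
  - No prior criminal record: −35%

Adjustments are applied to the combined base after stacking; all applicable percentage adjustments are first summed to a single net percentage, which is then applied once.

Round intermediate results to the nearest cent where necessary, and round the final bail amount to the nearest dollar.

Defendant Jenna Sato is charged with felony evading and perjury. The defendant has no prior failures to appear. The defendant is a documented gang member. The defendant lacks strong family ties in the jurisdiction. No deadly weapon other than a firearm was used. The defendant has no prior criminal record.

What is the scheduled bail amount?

$54,556

Base amounts from the schedule: felony evading $54,300; perjury $39,700.
Stacking rule: highest base plus 35% of each additional charge. Highest is felony evading at $54,300. Additional: $39,700 × 35% = $13,895. Combined base = $54,300 + $13,895 = $68,195.
Net percentage adjustment: +15% −35% = −20%. $68,195 × 0.8 = $54,556.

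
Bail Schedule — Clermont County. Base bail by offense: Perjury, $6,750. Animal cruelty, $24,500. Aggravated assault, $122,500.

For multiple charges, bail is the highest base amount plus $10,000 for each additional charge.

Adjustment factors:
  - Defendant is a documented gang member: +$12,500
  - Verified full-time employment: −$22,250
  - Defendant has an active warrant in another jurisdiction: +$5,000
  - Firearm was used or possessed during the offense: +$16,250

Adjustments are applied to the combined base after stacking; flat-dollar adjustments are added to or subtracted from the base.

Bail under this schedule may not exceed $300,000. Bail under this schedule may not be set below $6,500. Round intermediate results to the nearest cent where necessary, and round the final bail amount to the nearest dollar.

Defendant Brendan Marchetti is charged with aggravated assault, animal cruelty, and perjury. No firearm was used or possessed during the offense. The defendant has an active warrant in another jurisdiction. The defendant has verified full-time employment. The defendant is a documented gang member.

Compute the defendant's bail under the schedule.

Base amounts from the schedule: aggravated assault $122,500; animal cruelty $24,500; perjury $6,750.
Stacking rule: highest base plus $10,000 per additional charge. Highest is aggravated assault at $122,500; 2 additional charges → +$20,000. Combined base = $142,500.
Defendant is a documented gang member (+$12,500 flat): $142,500 + $12,500 = $155,000.
Verified full-time employment (−$22,250 flat): $155,000 − $22,250 = $132,750.
Defendant has an active warrant in another jurisdiction (+$5,000 flat): $132,750 + $5,000 = $137,750.
$137,750 is within the $300,000 maximum.
$137,750 is at or above the $6,500 minimum.

$137,750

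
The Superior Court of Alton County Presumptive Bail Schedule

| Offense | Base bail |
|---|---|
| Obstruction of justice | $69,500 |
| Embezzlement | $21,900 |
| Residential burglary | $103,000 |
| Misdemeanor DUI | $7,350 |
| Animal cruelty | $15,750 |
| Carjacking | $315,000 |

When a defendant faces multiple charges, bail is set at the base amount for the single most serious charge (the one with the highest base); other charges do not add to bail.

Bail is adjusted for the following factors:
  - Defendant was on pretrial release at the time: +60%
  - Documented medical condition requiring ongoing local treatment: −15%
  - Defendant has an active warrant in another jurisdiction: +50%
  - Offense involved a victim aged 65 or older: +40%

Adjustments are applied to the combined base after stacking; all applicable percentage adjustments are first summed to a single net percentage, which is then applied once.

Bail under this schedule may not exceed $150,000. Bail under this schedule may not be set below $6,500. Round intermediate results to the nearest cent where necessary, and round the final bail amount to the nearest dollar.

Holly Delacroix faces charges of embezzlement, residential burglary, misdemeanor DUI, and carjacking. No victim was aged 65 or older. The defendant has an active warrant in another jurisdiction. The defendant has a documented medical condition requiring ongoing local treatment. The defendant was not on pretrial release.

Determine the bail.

$150,000

Base amounts from the schedule: embezzlement $21,900; residential burglary $103,000; misdemeanor DUI $7,350; carjacking $315,000.
Stacking rule: use the highest base only. Highest is carjacking at $315,000. Combined base = $315,000.
Net percentage adjustment: −15% +50% = +35%. $315,000 × 1.35 = $425,250.
Result $425,250 exceeds the maximum of $150,000; bail is capped at $150,000.
$150,000 is at or above the $6,500 minimum.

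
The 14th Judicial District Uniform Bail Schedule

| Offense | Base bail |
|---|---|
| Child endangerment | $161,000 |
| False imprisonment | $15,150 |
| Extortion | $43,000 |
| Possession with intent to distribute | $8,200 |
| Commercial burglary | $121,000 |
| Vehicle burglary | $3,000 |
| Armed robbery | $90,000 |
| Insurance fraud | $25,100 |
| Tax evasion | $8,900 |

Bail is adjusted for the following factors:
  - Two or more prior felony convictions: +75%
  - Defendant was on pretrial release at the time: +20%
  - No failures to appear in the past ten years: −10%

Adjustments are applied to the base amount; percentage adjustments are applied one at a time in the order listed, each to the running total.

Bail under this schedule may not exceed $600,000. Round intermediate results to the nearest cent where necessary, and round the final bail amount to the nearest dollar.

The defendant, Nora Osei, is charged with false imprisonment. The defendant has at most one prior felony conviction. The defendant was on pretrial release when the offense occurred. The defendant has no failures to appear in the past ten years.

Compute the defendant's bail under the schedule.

Base amounts from the schedule: false imprisonment $15,150.
Single charge. Combined base = $15,150.
Defendant was on pretrial release at the time (+20%): $15,150 × 1.2 = $18,180.
No failures to appear in the past ten years (−10%): $18,180 × 0.9 = $16,362.
$16,362 is within the $600,000 maximum.

$16,362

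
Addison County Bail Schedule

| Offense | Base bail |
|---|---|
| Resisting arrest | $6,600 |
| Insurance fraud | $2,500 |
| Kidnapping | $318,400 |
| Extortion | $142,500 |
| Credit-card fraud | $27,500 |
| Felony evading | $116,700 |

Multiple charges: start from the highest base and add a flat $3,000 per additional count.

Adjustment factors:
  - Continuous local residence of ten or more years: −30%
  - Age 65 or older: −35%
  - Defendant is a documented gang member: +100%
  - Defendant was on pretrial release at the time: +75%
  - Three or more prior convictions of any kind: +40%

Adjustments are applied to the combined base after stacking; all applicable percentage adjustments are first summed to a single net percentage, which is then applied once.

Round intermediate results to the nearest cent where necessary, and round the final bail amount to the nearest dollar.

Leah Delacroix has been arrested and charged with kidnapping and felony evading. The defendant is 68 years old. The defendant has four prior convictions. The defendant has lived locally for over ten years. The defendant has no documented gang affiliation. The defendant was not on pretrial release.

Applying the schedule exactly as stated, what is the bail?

$241,050

Base amounts from the schedule: kidnapping $318,400; felony evading $116,700.
Stacking rule: highest base plus $3,000 per additional charge. Highest is kidnapping at $318,400; 1 additional charge → +$3,000. Combined base = $321,400.
Net percentage adjustment: −30% −35% +40% = −25%. $321,400 × 0.75 = $241,050.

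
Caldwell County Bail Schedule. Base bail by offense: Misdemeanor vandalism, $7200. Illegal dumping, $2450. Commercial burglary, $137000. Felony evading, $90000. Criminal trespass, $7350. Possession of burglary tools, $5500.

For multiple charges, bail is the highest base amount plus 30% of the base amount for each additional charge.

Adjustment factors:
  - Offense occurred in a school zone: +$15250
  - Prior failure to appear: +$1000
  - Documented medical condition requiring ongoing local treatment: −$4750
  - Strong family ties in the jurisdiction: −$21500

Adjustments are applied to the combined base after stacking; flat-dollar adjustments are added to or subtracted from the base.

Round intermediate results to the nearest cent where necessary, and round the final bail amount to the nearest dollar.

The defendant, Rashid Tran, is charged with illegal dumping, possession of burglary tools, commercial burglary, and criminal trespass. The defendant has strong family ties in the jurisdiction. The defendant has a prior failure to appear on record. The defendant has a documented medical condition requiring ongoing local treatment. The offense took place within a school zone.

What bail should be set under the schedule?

$131590

Base amounts from the schedule: illegal dumping $2450; possession of burglary tools $5500; commercial burglary $137000; criminal trespass $7350.
Stacking rule: highest base plus 30% of each additional charge. Highest is commercial burglary at $137000. Additional: $2450 × 30% = $735; $5500 × 30% = $1650; $7350 × 30% = $2205. Combined base = $137000 + $4590 = $141590.
Offense occurred in a school zone (+$15250 flat): $141590 + $15250 = $156840.
Prior failure to appear (+$1000 flat): $156840 + $1000 = $157840.
Documented medical condition requiring ongoing local treatment (−$4750 flat): $157840 − $4750 = $153090.
Strong family ties in the jurisdiction (−$21500 flat): $153090 − $21500 = $131590.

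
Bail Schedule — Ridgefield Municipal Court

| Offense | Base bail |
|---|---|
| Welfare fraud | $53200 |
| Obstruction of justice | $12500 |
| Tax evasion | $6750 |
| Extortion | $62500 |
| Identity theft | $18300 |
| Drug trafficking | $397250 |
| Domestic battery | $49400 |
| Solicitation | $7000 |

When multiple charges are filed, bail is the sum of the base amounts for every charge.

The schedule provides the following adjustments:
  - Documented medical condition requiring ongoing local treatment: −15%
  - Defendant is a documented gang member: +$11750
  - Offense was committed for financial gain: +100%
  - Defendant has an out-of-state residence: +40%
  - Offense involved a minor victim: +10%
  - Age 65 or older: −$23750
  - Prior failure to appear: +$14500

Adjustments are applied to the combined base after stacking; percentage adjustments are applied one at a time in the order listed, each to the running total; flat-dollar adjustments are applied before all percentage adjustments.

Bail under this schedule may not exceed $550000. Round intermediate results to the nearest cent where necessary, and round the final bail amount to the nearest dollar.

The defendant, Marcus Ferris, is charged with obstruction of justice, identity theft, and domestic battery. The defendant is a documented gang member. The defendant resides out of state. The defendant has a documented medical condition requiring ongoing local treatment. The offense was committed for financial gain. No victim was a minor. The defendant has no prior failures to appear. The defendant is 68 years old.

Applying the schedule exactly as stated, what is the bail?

$162316

Base amounts from the schedule: obstruction of justice $12500; identity theft $18300; domestic battery $49400.
Stacking rule: sum of all bases. $12500 + $18300 + $49400 = $80200.
Defendant is a documented gang member (+$11750 flat): $80200 + $11750 = $91950.
Age 65 or older (−$23750 flat): $91950 − $23750 = $68200.
Documented medical condition requiring ongoing local treatment (−15%): $68200 × 0.85 = $57970.
Offense was committed for financial gain (+100%): $57970 × 2 = $115940.
Defendant has an out-of-state residence (+40%): $115940 × 1.4 = $162316.
$162316 is within the $550000 maximum.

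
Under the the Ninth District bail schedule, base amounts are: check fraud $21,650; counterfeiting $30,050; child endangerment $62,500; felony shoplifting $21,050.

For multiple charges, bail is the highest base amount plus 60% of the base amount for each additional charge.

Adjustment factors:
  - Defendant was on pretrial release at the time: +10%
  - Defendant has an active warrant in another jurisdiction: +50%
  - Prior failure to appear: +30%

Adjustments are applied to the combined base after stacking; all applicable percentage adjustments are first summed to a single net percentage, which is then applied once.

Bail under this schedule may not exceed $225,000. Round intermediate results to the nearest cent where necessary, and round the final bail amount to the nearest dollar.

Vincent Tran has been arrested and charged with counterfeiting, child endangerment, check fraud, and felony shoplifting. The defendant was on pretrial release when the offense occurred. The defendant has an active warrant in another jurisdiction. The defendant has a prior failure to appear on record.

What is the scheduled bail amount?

Base amounts from the schedule: counterfeiting $30,050; child endangerment $62,500; check fraud $21,650; felony shoplifting $21,050.
Stacking rule: highest base plus 60% of each additional charge. Highest is child endangerment at $62,500. Additional: $30,050 × 60% = $18,030; $21,650 × 60% = $12,990; $21,050 × 60% = $12,630. Combined base = $62,500 + $43,650 = $106,150.
Net percentage adjustment: +10% +50% +30% = +90%. $106,150 × 1.9 = $201,685.
$201,685 is within the $225,000 maximum.

$201,685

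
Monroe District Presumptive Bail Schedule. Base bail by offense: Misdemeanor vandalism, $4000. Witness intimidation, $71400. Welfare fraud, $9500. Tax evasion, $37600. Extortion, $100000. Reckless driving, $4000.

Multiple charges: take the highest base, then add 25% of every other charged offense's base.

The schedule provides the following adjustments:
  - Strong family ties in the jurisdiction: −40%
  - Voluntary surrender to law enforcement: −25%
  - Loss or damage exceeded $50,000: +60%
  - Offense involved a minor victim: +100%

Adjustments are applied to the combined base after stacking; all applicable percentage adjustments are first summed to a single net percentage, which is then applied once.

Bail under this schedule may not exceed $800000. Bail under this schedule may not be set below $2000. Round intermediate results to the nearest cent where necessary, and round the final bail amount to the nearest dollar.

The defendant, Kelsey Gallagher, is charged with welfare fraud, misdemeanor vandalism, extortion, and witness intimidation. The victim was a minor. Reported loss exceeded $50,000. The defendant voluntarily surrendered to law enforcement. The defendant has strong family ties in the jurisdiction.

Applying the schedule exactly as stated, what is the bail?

Base amounts from the schedule: welfare fraud $9500; misdemeanor vandalism $4000; extortion $100000; witness intimidation $71400.
Stacking rule: highest base plus 25% of each additional charge. Highest is extortion at $100000. Additional: $9500 × 25% = $2375; $4000 × 25% = $1000; $71400 × 25% = $17850. Combined base = $100000 + $21225 = $121225.
Net percentage adjustment: −40% −25% +60% +100% = +95%. $121225 × 1.95 = $236388.75.
$236388.75 is within the $800000 maximum.
$236388.75 is at or above the $2000 minimum.
Rounded to the nearest dollar: $236389.

$236389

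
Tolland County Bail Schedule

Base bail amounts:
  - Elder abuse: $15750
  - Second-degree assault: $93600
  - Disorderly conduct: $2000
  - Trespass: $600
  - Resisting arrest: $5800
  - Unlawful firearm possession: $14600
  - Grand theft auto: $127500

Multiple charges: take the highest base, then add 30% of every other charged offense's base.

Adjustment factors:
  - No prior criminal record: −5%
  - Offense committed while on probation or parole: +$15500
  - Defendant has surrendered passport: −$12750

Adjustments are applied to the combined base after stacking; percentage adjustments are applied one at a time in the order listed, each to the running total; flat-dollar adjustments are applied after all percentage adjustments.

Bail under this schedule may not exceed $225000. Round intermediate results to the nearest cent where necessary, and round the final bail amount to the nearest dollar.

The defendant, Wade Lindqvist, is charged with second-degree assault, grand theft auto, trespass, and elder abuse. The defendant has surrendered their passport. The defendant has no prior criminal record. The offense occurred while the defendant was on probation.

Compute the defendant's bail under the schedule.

$155211

Base amounts from the schedule: second-degree assault $93600; grand theft auto $127500; trespass $600; elder abuse $15750.
Stacking rule: highest base plus 30% of each additional charge. Highest is grand theft auto at $127500. Additional: $93600 × 30% = $28080; $600 × 30% = $180; $15750 × 30% = $4725. Combined base = $127500 + $32985 = $160485.
No prior criminal record (−5%): $160485 × 0.95 = $152460.75.
Offense committed while on probation or parole (+$15500 flat): $152460.75 + $15500 = $167960.75.
Defendant has surrendered passport (−$12750 flat): $167960.75 − $12750 = $155210.75.
$155210.75 is within the $225000 maximum.
Rounded to the nearest dollar: $155211.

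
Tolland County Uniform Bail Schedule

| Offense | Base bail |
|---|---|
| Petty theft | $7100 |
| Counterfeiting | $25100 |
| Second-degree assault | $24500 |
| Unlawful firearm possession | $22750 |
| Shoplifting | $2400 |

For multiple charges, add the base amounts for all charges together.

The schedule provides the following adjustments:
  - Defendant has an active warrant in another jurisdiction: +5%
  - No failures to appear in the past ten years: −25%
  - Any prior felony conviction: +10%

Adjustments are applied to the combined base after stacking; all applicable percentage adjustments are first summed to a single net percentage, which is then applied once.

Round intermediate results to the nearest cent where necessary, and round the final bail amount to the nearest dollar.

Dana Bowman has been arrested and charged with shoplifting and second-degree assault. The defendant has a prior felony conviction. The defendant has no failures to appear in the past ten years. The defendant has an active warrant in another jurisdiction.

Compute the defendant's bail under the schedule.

$24210

Base amounts from the schedule: shoplifting $2400; second-degree assault $24500.
Stacking rule: sum of all bases. $2400 + $24500 = $26900.
Net percentage adjustment: +5% −25% +10% = −10%. $26900 × 0.9 = $24210.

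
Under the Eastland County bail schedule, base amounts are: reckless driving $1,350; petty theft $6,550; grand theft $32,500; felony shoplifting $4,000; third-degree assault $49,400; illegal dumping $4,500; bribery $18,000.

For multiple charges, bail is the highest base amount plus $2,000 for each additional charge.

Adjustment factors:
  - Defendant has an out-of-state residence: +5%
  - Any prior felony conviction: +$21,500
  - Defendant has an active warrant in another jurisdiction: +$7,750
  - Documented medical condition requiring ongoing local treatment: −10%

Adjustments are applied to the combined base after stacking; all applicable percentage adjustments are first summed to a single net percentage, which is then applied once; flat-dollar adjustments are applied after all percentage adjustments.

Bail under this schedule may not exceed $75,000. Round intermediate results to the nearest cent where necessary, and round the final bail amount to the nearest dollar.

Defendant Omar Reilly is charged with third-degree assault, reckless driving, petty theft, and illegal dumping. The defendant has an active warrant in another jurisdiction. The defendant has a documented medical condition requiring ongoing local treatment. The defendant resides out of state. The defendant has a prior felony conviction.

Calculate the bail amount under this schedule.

Base amounts from the schedule: third-degree assault $49,400; reckless driving $1,350; petty theft $6,550; illegal dumping $4,500.
Stacking rule: highest base plus $2,000 per additional charge. Highest is third-degree assault at $49,400; 3 additional charges → +$6,000. Combined base = $55,400.
Net percentage adjustment: +5% −10% = −5%. $55,400 × 0.95 = $52,630.
Any prior felony conviction (+$21,500 flat): $52,630 + $21,500 = $74,130.
Defendant has an active warrant in another jurisdiction (+$7,750 flat): $74,130 + $7,750 = $81,880.
Result $81,880 exceeds the maximum of $75,000; bail is capped at $75,000.

$75,000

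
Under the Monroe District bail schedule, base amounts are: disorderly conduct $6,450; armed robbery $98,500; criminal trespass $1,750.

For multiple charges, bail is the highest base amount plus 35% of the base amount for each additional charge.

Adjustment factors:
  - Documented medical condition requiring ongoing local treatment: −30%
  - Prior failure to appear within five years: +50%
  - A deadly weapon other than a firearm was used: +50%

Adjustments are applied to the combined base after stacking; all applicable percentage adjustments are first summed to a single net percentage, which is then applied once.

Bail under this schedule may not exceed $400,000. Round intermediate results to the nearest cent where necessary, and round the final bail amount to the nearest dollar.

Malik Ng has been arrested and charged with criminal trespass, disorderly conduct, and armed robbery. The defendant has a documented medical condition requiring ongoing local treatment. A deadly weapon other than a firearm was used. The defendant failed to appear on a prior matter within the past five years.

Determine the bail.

Base amounts from the schedule: criminal trespass $1,750; disorderly conduct $6,450; armed robbery $98,500.
Stacking rule: highest base plus 35% of each additional charge. Highest is armed robbery at $98,500. Additional: $1,750 × 35% = $612.50; $6,450 × 35% = $2,257.50. Combined base = $98,500 + $2,870 = $101,370.
Net percentage adjustment: −30% +50% +50% = +70%. $101,370 × 1.7 = $172,329.
$172,329 is within the $400,000 maximum.

$172,329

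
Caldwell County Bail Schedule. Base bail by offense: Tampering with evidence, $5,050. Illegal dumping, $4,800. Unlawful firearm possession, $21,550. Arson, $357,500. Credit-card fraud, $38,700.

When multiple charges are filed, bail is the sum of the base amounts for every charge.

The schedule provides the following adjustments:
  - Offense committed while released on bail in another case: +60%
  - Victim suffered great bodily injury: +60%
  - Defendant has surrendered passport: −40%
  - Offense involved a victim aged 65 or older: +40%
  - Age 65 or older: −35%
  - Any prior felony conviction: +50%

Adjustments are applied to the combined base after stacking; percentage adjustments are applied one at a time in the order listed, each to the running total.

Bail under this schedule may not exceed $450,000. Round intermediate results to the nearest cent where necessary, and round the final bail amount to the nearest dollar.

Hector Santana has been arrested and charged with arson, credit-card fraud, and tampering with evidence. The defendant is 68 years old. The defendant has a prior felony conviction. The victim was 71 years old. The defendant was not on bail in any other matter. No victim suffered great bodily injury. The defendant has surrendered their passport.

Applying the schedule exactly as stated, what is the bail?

$328,624

Base amounts from the schedule: arson $357,500; credit-card fraud $38,700; tampering with evidence $5,050.
Stacking rule: sum of all bases. $357,500 + $38,700 + $5,050 = $401,250.
Defendant has surrendered passport (−40%): $401,250 × 0.6 = $240,750.
Offense involved a victim aged 65 or older (+40%): $240,750 × 1.4 = $337,050.
Age 65 or older (−35%): $337,050 × 0.65 = $219,082.50.
Any prior felony conviction (+50%): $219,082.50 × 1.5 = $328,623.75.
$328,623.75 is within the $450,000 maximum.
Rounded to the nearest dollar: $328,624.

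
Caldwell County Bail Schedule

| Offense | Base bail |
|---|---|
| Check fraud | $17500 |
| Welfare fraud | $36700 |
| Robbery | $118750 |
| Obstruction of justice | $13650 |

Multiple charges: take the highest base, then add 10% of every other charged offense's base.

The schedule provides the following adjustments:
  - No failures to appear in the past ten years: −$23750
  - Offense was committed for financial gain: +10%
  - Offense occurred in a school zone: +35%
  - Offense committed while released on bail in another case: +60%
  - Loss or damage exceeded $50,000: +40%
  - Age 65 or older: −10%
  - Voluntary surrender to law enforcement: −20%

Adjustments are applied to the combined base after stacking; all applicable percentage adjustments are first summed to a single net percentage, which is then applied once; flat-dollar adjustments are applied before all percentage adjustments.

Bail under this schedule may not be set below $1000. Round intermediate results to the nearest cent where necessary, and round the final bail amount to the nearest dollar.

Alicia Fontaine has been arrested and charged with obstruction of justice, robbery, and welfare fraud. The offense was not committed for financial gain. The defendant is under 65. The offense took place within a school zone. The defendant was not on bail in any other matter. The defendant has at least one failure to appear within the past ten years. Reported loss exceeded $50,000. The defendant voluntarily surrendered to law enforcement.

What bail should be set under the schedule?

Base amounts from the schedule: obstruction of justice $13650; robbery $118750; welfare fraud $36700.
Stacking rule: highest base plus 10% of each additional charge. Highest is robbery at $118750. Additional: $13650 × 10% = $1365; $36700 × 10% = $3670. Combined base = $118750 + $5035 = $123785.
Net percentage adjustment: +35% +40% −20% = +55%. $123785 × 1.55 = $191866.75.
$191866.75 is at or above the $1000 minimum.
Rounded to the nearest dollar: $191867.

$191867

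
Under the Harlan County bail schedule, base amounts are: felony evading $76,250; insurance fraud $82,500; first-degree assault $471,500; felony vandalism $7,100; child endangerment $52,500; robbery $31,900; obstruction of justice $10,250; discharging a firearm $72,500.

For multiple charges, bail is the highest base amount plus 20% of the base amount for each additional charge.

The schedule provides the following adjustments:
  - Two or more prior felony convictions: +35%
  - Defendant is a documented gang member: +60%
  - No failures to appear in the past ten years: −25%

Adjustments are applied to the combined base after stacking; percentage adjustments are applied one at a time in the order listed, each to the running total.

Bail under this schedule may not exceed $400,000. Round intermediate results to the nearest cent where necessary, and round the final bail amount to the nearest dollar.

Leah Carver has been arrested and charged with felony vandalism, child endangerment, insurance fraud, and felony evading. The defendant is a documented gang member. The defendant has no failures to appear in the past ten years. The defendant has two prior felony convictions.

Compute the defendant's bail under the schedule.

$177,665

Base amounts from the schedule: felony vandalism $7,100; child endangerment $52,500; insurance fraud $82,500; felony evading $76,250.
Stacking rule: highest base plus 20% of each additional charge. Highest is insurance fraud at $82,500. Additional: $7,100 × 20% = $1,420; $52,500 × 20% = $10,500; $76,250 × 20% = $15,250. Combined base = $82,500 + $27,170 = $109,670.
Two or more prior felony convictions (+35%): $109,670 × 1.35 = $148,054.50.
Defendant is a documented gang member (+60%): $148,054.50 × 1.6 = $236,887.20.
No failures to appear in the past ten years (−25%): $236,887.20 × 0.75 = $177,665.40.
$177,665.40 is within the $400,000 maximum.
Rounded to the nearest dollar: $177,665.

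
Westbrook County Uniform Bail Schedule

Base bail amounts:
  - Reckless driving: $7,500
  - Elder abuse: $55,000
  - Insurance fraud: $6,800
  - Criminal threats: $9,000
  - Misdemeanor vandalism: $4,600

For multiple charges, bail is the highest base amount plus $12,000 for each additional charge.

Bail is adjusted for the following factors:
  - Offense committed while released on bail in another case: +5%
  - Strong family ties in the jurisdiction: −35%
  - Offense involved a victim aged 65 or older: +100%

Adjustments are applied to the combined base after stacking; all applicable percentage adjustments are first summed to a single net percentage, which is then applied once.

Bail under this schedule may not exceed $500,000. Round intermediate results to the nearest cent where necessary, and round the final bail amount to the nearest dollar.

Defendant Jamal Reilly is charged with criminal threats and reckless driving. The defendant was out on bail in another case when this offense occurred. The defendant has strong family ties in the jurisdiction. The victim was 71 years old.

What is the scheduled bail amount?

Base amounts from the schedule: criminal threats $9,000; reckless driving $7,500.
Stacking rule: highest base plus $12,000 per additional charge. Highest is criminal threats at $9,000; 1 additional charge → +$12,000. Combined base = $21,000.
Net percentage adjustment: +5% −35% +100% = +70%. $21,000 × 1.7 = $35,700.
$35,700 is within the $500,000 maximum.

$35,700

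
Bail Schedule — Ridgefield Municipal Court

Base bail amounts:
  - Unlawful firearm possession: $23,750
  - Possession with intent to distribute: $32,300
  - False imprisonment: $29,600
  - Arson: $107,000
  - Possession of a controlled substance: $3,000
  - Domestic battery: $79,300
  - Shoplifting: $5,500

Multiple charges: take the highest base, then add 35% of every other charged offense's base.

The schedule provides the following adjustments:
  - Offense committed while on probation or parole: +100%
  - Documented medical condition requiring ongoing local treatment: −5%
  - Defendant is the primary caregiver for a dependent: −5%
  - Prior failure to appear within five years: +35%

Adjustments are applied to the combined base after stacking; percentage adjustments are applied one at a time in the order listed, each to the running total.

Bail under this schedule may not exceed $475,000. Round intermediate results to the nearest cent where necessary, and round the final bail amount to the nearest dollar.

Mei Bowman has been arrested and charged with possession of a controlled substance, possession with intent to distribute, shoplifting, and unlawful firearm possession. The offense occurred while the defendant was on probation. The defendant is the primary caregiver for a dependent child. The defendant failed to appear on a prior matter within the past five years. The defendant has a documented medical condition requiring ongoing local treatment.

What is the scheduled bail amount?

$106,212

Base amounts from the schedule: possession of a controlled substance $3,000; possession with intent to distribute $32,300; shoplifting $5,500; unlawful firearm possession $23,750.
Stacking rule: highest base plus 35% of each additional charge. Highest is possession with intent to distribute at $32,300. Additional: $3,000 × 35% = $1,050; $5,500 × 35% = $1,925; $23,750 × 35% = $8,312.50. Combined base = $32,300 + $11,287.50 = $43,587.50.
Offense committed while on probation or parole (+100%): $43,587.50 × 2 = $87,175.
Documented medical condition requiring ongoing local treatment (−5%): $87,175 × 0.95 = $82,816.25.
Defendant is the primary caregiver for a dependent (−5%): $82,816.25 × 0.95 = $78,675.44.
Prior failure to appear within five years (+35%): $78,675.44 × 1.35 = $106,211.84.
$106,211.84 is within the $475,000 maximum.
Rounded to the nearest dollar: $106,212.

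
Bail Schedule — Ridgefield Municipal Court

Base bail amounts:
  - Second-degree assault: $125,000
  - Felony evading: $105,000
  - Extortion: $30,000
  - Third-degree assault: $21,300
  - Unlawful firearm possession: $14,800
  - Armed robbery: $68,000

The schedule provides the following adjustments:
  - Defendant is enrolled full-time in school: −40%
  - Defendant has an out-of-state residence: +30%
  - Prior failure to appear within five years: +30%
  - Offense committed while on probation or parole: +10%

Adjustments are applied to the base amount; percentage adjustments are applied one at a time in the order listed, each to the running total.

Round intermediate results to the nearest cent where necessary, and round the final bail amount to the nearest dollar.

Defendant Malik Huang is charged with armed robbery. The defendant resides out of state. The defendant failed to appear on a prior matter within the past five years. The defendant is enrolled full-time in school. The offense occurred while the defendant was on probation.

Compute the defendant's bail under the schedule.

Base amounts from the schedule: armed robbery $68,000.
Single charge. Combined base = $68,000.
Defendant is enrolled full-time in school (−40%): $68,000 × 0.6 = $40,800.
Defendant has an out-of-state residence (+30%): $40,800 × 1.3 = $53,040.
Prior failure to appear within five years (+30%): $53,040 × 1.3 = $68,952.
Offense committed while on probation or parole (+10%): $68,952 × 1.1 = $75,847.20.
Rounded to the nearest dollar: $75,847.

$75,847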